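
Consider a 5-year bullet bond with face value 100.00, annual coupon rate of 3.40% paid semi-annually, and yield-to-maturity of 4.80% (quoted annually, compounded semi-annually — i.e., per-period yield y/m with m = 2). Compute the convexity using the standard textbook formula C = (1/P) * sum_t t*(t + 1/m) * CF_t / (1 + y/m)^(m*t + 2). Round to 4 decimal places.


Coupon per period c = face * coupon_rate / m = 1.700000
Periods per year m = 2; per-period yield y/m = 0.024000
Number of cashflows N = 10
Cashflows (t years, CF_t, discount factor 1/(1+y/m)^(m*t), PV):
  t = 0.5000: CF_t = 1.700000, DF = 0.976562, PV = 1.660156
  t = 1.0000: CF_t = 1.700000, DF = 0.953674, PV = 1.621246
  t = 1.5000: CF_t = 1.700000, DF = 0.931323, PV = 1.583248
  t = 2.0000: CF_t = 1.700000, DF = 0.909495, PV = 1.546141
  t = 2.5000: CF_t = 1.700000, DF = 0.888178, PV = 1.509903
  t = 3.0000: CF_t = 1.700000, DF = 0.867362, PV = 1.474515
  t = 3.5000: CF_t = 1.700000, DF = 0.847033, PV = 1.439956
  t = 4.0000: CF_t = 1.700000, DF = 0.827181, PV = 1.406207
  t = 4.5000: CF_t = 1.700000, DF = 0.807794, PV = 1.373249
  t = 5.0000: CF_t = 101.700000, DF = 0.788861, PV = 80.227154
Price P = sum_t PV_t = 93.841776
Convexity numerator sum_t t*(t + 1/m) * CF_t / (1+y/m)^(m*t + 2):
  t = 0.5000: term = 0.791624
  t = 1.0000: term = 2.319211
  t = 1.5000: term = 4.529710
  t = 2.0000: term = 7.372575
  t = 2.5000: term = 10.799670
  t = 3.0000: term = 14.765174
  t = 3.5000: term = 19.225487
  t = 4.0000: term = 24.139144
  t = 4.5000: term = 29.466728
  t = 5.0000: term = 2104.040848
Convexity = (1/P) * sum = 2217.450172 / 93.841776 = 23.629670

Answer: Convexity = 23.6297


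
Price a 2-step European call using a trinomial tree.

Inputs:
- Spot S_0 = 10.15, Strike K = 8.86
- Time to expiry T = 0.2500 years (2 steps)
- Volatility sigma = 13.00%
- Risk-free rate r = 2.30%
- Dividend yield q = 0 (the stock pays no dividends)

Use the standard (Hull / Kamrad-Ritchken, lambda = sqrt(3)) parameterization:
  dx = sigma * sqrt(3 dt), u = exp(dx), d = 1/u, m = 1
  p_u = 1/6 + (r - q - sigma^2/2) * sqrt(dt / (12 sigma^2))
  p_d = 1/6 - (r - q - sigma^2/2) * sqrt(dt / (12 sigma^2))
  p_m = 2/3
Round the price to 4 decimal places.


dt = T/N = 0.125000; dx = sigma*sqrt(3*dt) = 0.079608
u = exp(dx) = 1.082863; d = 1/u = 0.923478
p_u = 0.178090, p_m = 0.666667, p_d = 0.155244
Discount per step: exp(-r*dt) = 0.997129
Stock lattice S(k, j) with j the centered position index:
  k=0: S(0,+0) = 10.1500
  k=1: S(1,-1) = 9.3733; S(1,+0) = 10.1500; S(1,+1) = 10.9911
  k=2: S(2,-2) = 8.6560; S(2,-1) = 9.3733; S(2,+0) = 10.1500; S(2,+1) = 10.9911; S(2,+2) = 11.9018
Terminal payoffs V(N, j) = max(S_T - K, 0):
  V(2,-2) = 0.000000; V(2,-1) = 0.513301; V(2,+0) = 1.290000; V(2,+1) = 2.131059; V(2,+2) = 3.041811
Backward induction: V(k, j) = exp(-r*dt) * [p_u * V(k+1, j+1) + p_m * V(k+1, j) + p_d * V(k+1, j-1)]
  V(1,-1) = exp(-r*dt) * [p_u*1.290000 + p_m*0.513301 + p_d*0.000000] = 0.570294
  V(1,+0) = exp(-r*dt) * [p_u*2.131059 + p_m*1.290000 + p_d*0.513301] = 1.315419
  V(1,+1) = exp(-r*dt) * [p_u*3.041811 + p_m*2.131059 + p_d*1.290000] = 2.156477
  V(0,+0) = exp(-r*dt) * [p_u*2.156477 + p_m*1.315419 + p_d*0.570294] = 1.345653

Answer: Price = V(0,0) = 1.3457


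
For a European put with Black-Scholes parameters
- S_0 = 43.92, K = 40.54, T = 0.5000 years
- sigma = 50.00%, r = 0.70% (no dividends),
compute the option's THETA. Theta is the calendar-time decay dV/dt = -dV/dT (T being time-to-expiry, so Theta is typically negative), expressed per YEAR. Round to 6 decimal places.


d1 = 0.4131784903; d2 = 0.0596250997
phi(d1) = 0.3663021405; exp(-qT) = 1.0000000000; exp(-rT) = 0.9965061179
Theta = -S*exp(-qT)*phi(d1)*sigma/(2*sqrt(T)) + r*K*exp(-rT)*N(-d2) - q*S*exp(-qT)*N(-d1)
N(-d1) = 0.3397379231; N(-d2) = 0.4762271136; sqrt(T) = 0.7071067812
Term 1 = -43.9200 * 1.0000000000 * 0.3663021405 * 0.5000 / (2 * 0.7071067812) = -5.6879634160
Term 2 = 0.0070 * 40.5400 * 0.9965061179 * 0.4762271136 = 0.1346715540
Term 3 = 0 (no dividend yield, q = 0)
Theta = -5.6879634160 + (0.1346715540) + (0.0000000000) = -5.553292

Answer: Theta = -5.553292


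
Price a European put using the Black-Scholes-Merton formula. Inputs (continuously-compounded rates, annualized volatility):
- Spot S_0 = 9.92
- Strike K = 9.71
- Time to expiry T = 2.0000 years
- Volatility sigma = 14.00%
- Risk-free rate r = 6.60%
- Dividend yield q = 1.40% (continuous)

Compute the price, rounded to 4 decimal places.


d1 = (ln(S/K) + (r - q + 0.5*sigma^2) * T) / (sigma * sqrt(T)) = 0.73234362
d2 = d1 - sigma * sqrt(T) = 0.53435372
exp(-rT) = 0.87634100; exp(-qT) = 0.97238837
P = K * exp(-rT) * N(-d2) - S_0 * exp(-qT) * N(-d1)
N(-d1) = 0.23197943; N(-d2) = 0.29654842
P = 9.7100 * 0.87634100 * 0.29654842 - 9.9200 * 0.97238837 * 0.23197943 = 0.2857

Answer: Price = 0.2857


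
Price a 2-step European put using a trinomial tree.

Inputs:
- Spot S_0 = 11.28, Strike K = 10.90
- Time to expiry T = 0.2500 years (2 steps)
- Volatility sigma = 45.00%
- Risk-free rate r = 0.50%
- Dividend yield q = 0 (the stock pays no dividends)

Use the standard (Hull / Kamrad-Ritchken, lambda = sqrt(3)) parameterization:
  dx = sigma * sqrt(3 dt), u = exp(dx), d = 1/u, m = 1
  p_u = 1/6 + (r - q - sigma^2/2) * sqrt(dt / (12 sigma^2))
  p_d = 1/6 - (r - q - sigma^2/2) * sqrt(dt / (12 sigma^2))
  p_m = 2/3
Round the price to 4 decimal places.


dt = T/N = 0.125000; dx = sigma*sqrt(3*dt) = 0.275568
u = exp(dx) = 1.317278; d = 1/u = 0.759141
p_u = 0.144837, p_m = 0.666667, p_d = 0.188497
Discount per step: exp(-r*dt) = 0.999375
Stock lattice S(k, j) with j the centered position index:
  k=0: S(0,+0) = 11.2800
  k=1: S(1,-1) = 8.5631; S(1,+0) = 11.2800; S(1,+1) = 14.8589
  k=2: S(2,-2) = 6.5006; S(2,-1) = 8.5631; S(2,+0) = 11.2800; S(2,+1) = 14.8589; S(2,+2) = 19.5733
Terminal payoffs V(N, j) = max(K - S_T, 0):
  V(2,-2) = 4.399390; V(2,-1) = 2.336888; V(2,+0) = 0.000000; V(2,+1) = 0.000000; V(2,+2) = 0.000000
Backward induction: V(k, j) = exp(-r*dt) * [p_u * V(k+1, j+1) + p_m * V(k+1, j) + p_d * V(k+1, j-1)]
  V(1,-1) = exp(-r*dt) * [p_u*0.000000 + p_m*2.336888 + p_d*4.399390] = 2.385704
  V(1,+0) = exp(-r*dt) * [p_u*0.000000 + p_m*0.000000 + p_d*2.336888] = 0.440220
  V(1,+1) = exp(-r*dt) * [p_u*0.000000 + p_m*0.000000 + p_d*0.000000] = 0.000000
  V(0,+0) = exp(-r*dt) * [p_u*0.000000 + p_m*0.440220 + p_d*2.385704] = 0.742713

Answer: Price = V(0,0) = 0.7427


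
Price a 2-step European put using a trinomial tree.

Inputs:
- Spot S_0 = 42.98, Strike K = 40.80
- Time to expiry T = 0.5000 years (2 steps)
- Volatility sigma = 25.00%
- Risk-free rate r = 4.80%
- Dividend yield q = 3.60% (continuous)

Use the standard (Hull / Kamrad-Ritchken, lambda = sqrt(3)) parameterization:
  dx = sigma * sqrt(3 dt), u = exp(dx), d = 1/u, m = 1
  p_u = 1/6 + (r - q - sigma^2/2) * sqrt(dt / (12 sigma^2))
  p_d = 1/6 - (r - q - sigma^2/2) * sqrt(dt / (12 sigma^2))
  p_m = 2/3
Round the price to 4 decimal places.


dt = T/N = 0.250000; dx = sigma*sqrt(3*dt) = 0.216506
u = exp(dx) = 1.241731; d = 1/u = 0.805327
p_u = 0.155553, p_m = 0.666667, p_d = 0.177781
Discount per step: exp(-r*dt) = 0.988072
Stock lattice S(k, j) with j the centered position index:
  k=0: S(0,+0) = 42.9800
  k=1: S(1,-1) = 34.6130; S(1,+0) = 42.9800; S(1,+1) = 53.3696
  k=2: S(2,-2) = 27.8748; S(2,-1) = 34.6130; S(2,+0) = 42.9800; S(2,+1) = 53.3696; S(2,+2) = 66.2707
Terminal payoffs V(N, j) = max(K - S_T, 0):
  V(2,-2) = 12.925224; V(2,-1) = 6.187027; V(2,+0) = 0.000000; V(2,+1) = 0.000000; V(2,+2) = 0.000000
Backward induction: V(k, j) = exp(-r*dt) * [p_u * V(k+1, j+1) + p_m * V(k+1, j) + p_d * V(k+1, j-1)]
  V(1,-1) = exp(-r*dt) * [p_u*0.000000 + p_m*6.187027 + p_d*12.925224] = 6.345930
  V(1,+0) = exp(-r*dt) * [p_u*0.000000 + p_m*0.000000 + p_d*6.187027] = 1.086813
  V(1,+1) = exp(-r*dt) * [p_u*0.000000 + p_m*0.000000 + p_d*0.000000] = 0.000000
  V(0,+0) = exp(-r*dt) * [p_u*0.000000 + p_m*1.086813 + p_d*6.345930] = 1.830626

Answer: Price = V(0,0) = 1.8306


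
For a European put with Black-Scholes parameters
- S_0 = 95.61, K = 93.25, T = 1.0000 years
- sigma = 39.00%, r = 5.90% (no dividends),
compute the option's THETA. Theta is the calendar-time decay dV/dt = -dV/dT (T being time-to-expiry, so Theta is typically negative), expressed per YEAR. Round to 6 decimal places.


Answer: Theta = -4.286100

Derivation:
d1 = 0.4103675861; d2 = 0.0203675861
phi(d1) = 0.3667263641; exp(-qT) = 1.0000000000; exp(-rT) = 0.9427067692
Theta = -S*exp(-qT)*phi(d1)*sigma/(2*sqrt(T)) + r*K*exp(-rT)*N(-d2) - q*S*exp(-qT)*N(-d1)
N(-d1) = 0.3407681601; N(-d2) = 0.4918750705; sqrt(T) = 1.0000000000
Term 1 = -95.6100 * 1.0000000000 * 0.3667263641 * 0.3900 / (2 * 1.0000000000) = -6.8372279960
Term 2 = 0.0590 * 93.2500 * 0.9427067692 * 0.4918750705 = 2.5511282365
Term 3 = 0 (no dividend yield, q = 0)
Theta = -6.8372279960 + (2.5511282365) + (0.0000000000) = -4.286100


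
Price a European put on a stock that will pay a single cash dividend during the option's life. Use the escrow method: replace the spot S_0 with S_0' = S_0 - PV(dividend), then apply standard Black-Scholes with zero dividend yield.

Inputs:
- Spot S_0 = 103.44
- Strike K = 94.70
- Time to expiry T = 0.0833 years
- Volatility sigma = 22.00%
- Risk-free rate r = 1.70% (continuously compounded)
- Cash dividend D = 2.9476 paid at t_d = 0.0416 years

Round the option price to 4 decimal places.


PV(D) = D * exp(-r * t_d) = 2.9476 * 0.99929305 = 2.94551619
S_0' = S_0 - PV(D) = 103.4400 - 2.94551619 = 100.49448381
d1 = (ln(S_0'/K) + (r + sigma^2/2)*T) / (sigma*sqrt(T)) = 0.98936893
d2 = d1 - sigma*sqrt(T) = 0.92587311
exp(-rT) = 0.99858490
N(-d1) = 0.16124133; N(-d2) = 0.17725596
P = K * exp(-rT) * N(-d2) - S_0' * N(-d1) = 94.7000 * 0.99858490 * 0.17725596 - 100.49448381 * 0.16124133 = 0.5585

Answer: Price = 0.5585


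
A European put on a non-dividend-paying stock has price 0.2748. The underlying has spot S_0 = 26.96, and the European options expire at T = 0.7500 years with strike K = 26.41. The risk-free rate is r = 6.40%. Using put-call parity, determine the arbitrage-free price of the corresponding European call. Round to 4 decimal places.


Put-call parity: C - P = S_0 * exp(-qT) - K * exp(-rT).
S_0 * exp(-qT) = 26.9600 * 1.00000000 = 26.96000000
K * exp(-rT) = 26.4100 * 0.95313379 = 25.17226332
C = P + S*exp(-qT) - K*exp(-rT)
C = 0.2748 + 26.96000000 - 25.17226332 = 2.0625

Answer: Call price = 2.0625


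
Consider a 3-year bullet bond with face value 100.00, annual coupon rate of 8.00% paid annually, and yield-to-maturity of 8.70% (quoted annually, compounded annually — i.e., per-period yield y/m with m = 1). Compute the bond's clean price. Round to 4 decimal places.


Answer: Price = 98.2186

Derivation:
Coupon per period c = face * coupon_rate / m = 8.000000
Periods per year m = 1; per-period yield y/m = 0.087000
Number of cashflows N = 3
Cashflows (t years, CF_t, discount factor 1/(1+y/m)^(m*t), PV):
  t = 1.0000: CF_t = 8.000000, DF = 0.919963, PV = 7.359706
  t = 2.0000: CF_t = 8.000000, DF = 0.846332, PV = 6.770658
  t = 3.0000: CF_t = 108.000000, DF = 0.778595, PV = 84.088213
Price P = sum_t PV_t = 98.218577


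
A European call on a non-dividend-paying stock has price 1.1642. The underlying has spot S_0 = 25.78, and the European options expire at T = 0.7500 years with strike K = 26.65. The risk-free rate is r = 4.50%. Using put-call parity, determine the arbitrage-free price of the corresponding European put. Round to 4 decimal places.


Put-call parity: C - P = S_0 * exp(-qT) - K * exp(-rT).
S_0 * exp(-qT) = 25.7800 * 1.00000000 = 25.78000000
K * exp(-rT) = 26.6500 * 0.96681318 = 25.76557119
P = C - S*exp(-qT) + K*exp(-rT)
P = 1.1642 - 25.78000000 + 25.76557119 = 1.1498

Answer: Put price = 1.1498


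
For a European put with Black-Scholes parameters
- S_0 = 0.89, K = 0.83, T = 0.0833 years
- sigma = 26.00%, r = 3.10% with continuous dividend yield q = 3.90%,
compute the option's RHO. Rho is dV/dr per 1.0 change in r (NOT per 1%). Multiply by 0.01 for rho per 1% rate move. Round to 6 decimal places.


d1 = 0.9587473494; d2 = 0.8837068270
phi(d1) = 0.2519469390; exp(-qT) = 0.9967565713; exp(-rT) = 0.9974210313
N(-d2) = 0.1884272470
Rho = -K*T*exp(-rT)*N(-d2) = -0.8300 * 0.0833 * 0.9974210313 * 0.1884272470 = -0.012994

Answer: Rho = -0.012994


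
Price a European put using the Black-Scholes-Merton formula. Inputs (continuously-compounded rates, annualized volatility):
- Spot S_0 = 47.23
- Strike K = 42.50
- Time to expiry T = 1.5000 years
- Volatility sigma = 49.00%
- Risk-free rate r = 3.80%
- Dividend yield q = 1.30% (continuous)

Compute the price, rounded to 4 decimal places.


Answer: Price = 7.3898

Derivation:
d1 = (ln(S/K) + (r - q + 0.5*sigma^2) * T) / (sigma * sqrt(T)) = 0.53838819
d2 = d1 - sigma * sqrt(T) = -0.06173679
exp(-rT) = 0.94459407; exp(-qT) = 0.98068890
P = K * exp(-rT) * N(-d2) - S_0 * exp(-qT) * N(-d1)
N(-d1) = 0.29515454; N(-d2) = 0.52461378
P = 42.5000 * 0.94459407 * 0.52461378 - 47.2300 * 0.98068890 * 0.29515454 = 7.3898


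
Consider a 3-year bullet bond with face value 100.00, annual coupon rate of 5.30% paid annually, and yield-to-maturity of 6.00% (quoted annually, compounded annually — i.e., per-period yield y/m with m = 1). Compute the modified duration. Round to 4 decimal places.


Answer: Modified duration = 2.6887

Derivation:
Coupon per period c = face * coupon_rate / m = 5.300000
Periods per year m = 1; per-period yield y/m = 0.060000
Number of cashflows N = 3
Cashflows (t years, CF_t, discount factor 1/(1+y/m)^(m*t), PV):
  t = 1.0000: CF_t = 5.300000, DF = 0.943396, PV = 5.000000
  t = 2.0000: CF_t = 5.300000, DF = 0.889996, PV = 4.716981
  t = 3.0000: CF_t = 105.300000, DF = 0.839619, PV = 88.411911
Price P = sum_t PV_t = 98.128892
First compute Macaulay numerator sum_t t * PV_t:
  t * PV_t at t = 1.0000: 5.000000
  t * PV_t at t = 2.0000: 9.433962
  t * PV_t at t = 3.0000: 265.235732
Macaulay duration D = 279.669694 / 98.128892 = 2.850024
Modified duration = D / (1 + y/m) = 2.850024 / (1 + 0.060000) = 2.688702


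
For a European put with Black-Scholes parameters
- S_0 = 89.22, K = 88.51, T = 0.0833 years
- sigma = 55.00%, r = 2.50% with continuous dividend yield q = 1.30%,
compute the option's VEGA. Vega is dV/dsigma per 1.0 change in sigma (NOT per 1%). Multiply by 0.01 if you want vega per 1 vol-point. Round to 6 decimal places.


Answer: Vega = 10.167360

Derivation:
d1 = 0.1359989521; d2 = -0.0227406144
phi(d1) = 0.3952699259; exp(-qT) = 0.9989176861; exp(-rT) = 0.9979196669
Vega = S * exp(-qT) * phi(d1) * sqrt(T) = 89.2200 * 0.9989176861 * 0.3952699259 * 0.2886173938 = 10.167360


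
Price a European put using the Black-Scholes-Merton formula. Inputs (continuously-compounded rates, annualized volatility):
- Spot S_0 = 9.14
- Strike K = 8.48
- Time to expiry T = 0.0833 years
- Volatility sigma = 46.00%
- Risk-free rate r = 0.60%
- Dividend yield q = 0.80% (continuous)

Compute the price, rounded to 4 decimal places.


d1 = (ln(S/K) + (r - q + 0.5*sigma^2) * T) / (sigma * sqrt(T)) = 0.62966222
d2 = d1 - sigma * sqrt(T) = 0.49689822
exp(-rT) = 0.99950032; exp(-qT) = 0.99933382
P = K * exp(-rT) * N(-d2) - S_0 * exp(-qT) * N(-d1)
N(-d1) = 0.26445780; N(-d2) = 0.30963041
P = 8.4800 * 0.99950032 * 0.30963041 - 9.1400 * 0.99933382 * 0.26445780 = 0.2088

Answer: Price = 0.2088


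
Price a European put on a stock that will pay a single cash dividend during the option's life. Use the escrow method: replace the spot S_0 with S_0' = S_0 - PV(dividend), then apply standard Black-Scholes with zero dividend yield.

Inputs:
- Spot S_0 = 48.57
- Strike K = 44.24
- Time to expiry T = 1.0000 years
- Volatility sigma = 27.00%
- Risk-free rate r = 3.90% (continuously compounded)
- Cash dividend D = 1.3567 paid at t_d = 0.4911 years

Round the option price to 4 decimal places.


Answer: Price = 2.8301

Derivation:
PV(D) = D * exp(-r * t_d) = 1.3567 * 0.98102935 = 1.33096252
S_0' = S_0 - PV(D) = 48.5700 - 1.33096252 = 47.23903748
d1 = (ln(S_0'/K) + (r + sigma^2/2)*T) / (sigma*sqrt(T)) = 0.52237503
d2 = d1 - sigma*sqrt(T) = 0.25237503
exp(-rT) = 0.96175071
N(-d1) = 0.30070462; N(-d2) = 0.40037560
P = K * exp(-rT) * N(-d2) - S_0' * N(-d1) = 44.2400 * 0.96175071 * 0.40037560 - 47.23903748 * 0.30070462 = 2.8301


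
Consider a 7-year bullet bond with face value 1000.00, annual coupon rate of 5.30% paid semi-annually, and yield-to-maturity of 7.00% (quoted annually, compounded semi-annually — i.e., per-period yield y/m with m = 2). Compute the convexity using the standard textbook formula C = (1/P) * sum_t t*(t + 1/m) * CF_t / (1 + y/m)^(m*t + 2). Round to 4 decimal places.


Coupon per period c = face * coupon_rate / m = 26.500000
Periods per year m = 2; per-period yield y/m = 0.035000
Number of cashflows N = 14
Cashflows (t years, CF_t, discount factor 1/(1+y/m)^(m*t), PV):
  t = 0.5000: CF_t = 26.500000, DF = 0.966184, PV = 25.603865
  t = 1.0000: CF_t = 26.500000, DF = 0.933511, PV = 24.738034
  t = 1.5000: CF_t = 26.500000, DF = 0.901943, PV = 23.901482
  t = 2.0000: CF_t = 26.500000, DF = 0.871442, PV = 23.093219
  t = 2.5000: CF_t = 26.500000, DF = 0.841973, PV = 22.312289
  t = 3.0000: CF_t = 26.500000, DF = 0.813501, PV = 21.557767
  t = 3.5000: CF_t = 26.500000, DF = 0.785991, PV = 20.828760
  t = 4.0000: CF_t = 26.500000, DF = 0.759412, PV = 20.124406
  t = 4.5000: CF_t = 26.500000, DF = 0.733731, PV = 19.443871
  t = 5.0000: CF_t = 26.500000, DF = 0.708919, PV = 18.786349
  t = 5.5000: CF_t = 26.500000, DF = 0.684946, PV = 18.151061
  t = 6.0000: CF_t = 26.500000, DF = 0.661783, PV = 17.537257
  t = 6.5000: CF_t = 26.500000, DF = 0.639404, PV = 16.944210
  t = 7.0000: CF_t = 1026.500000, DF = 0.617782, PV = 634.153008
Price P = sum_t PV_t = 907.175578
Convexity numerator sum_t t*(t + 1/m) * CF_t / (1+y/m)^(m*t + 2):
  t = 0.5000: term = 11.950741
  t = 1.0000: term = 34.639829
  t = 1.5000: term = 66.936867
  t = 2.0000: term = 107.788835
  t = 2.5000: term = 156.215703
  t = 3.0000: term = 211.306266
  t = 3.5000: term = 272.214191
  t = 4.0000: term = 338.154274
  t = 4.5000: term = 408.398882
  t = 5.0000: term = 482.274579
  t = 5.5000: term = 559.158932
  t = 6.0000: term = 638.477480
  t = 6.5000: term = 719.700863
  t = 7.0000: term = 31079.402465
Convexity = (1/P) * sum = 35086.619906 / 907.175578 = 38.676769

Answer: Convexity = 38.6768


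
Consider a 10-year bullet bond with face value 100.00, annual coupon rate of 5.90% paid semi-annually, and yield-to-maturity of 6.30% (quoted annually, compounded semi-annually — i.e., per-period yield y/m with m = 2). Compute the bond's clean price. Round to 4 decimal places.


Coupon per period c = face * coupon_rate / m = 2.950000
Periods per year m = 2; per-period yield y/m = 0.031500
Number of cashflows N = 20
Cashflows (t years, CF_t, discount factor 1/(1+y/m)^(m*t), PV):
  t = 0.5000: CF_t = 2.950000, DF = 0.969462, PV = 2.859913
  t = 1.0000: CF_t = 2.950000, DF = 0.939856, PV = 2.772577
  t = 1.5000: CF_t = 2.950000, DF = 0.911155, PV = 2.687907
  t = 2.0000: CF_t = 2.950000, DF = 0.883330, PV = 2.605824
  t = 2.5000: CF_t = 2.950000, DF = 0.856355, PV = 2.526247
  t = 3.0000: CF_t = 2.950000, DF = 0.830204, PV = 2.449101
  t = 3.5000: CF_t = 2.950000, DF = 0.804851, PV = 2.374310
  t = 4.0000: CF_t = 2.950000, DF = 0.780272, PV = 2.301803
  t = 4.5000: CF_t = 2.950000, DF = 0.756444, PV = 2.231510
  t = 5.0000: CF_t = 2.950000, DF = 0.733344, PV = 2.163364
  t = 5.5000: CF_t = 2.950000, DF = 0.710949, PV = 2.097300
  t = 6.0000: CF_t = 2.950000, DF = 0.689238, PV = 2.033252
  t = 6.5000: CF_t = 2.950000, DF = 0.668190, PV = 1.971161
  t = 7.0000: CF_t = 2.950000, DF = 0.647785, PV = 1.910965
  t = 7.5000: CF_t = 2.950000, DF = 0.628003, PV = 1.852608
  t = 8.0000: CF_t = 2.950000, DF = 0.608825, PV = 1.796033
  t = 8.5000: CF_t = 2.950000, DF = 0.590232, PV = 1.741186
  t = 9.0000: CF_t = 2.950000, DF = 0.572208, PV = 1.688013
  t = 9.5000: CF_t = 2.950000, DF = 0.554734, PV = 1.636465
  t = 10.0000: CF_t = 102.950000, DF = 0.537793, PV = 55.365816
Price P = sum_t PV_t = 97.065354

Answer: Price = 97.0654


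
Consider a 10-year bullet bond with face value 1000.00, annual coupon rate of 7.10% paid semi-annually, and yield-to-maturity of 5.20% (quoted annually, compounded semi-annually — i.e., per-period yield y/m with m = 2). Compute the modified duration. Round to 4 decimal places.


Coupon per period c = face * coupon_rate / m = 35.500000
Periods per year m = 2; per-period yield y/m = 0.026000
Number of cashflows N = 20
Cashflows (t years, CF_t, discount factor 1/(1+y/m)^(m*t), PV):
  t = 0.5000: CF_t = 35.500000, DF = 0.974659, PV = 34.600390
  t = 1.0000: CF_t = 35.500000, DF = 0.949960, PV = 33.723577
  t = 1.5000: CF_t = 35.500000, DF = 0.925887, PV = 32.868983
  t = 2.0000: CF_t = 35.500000, DF = 0.902424, PV = 32.036046
  t = 2.5000: CF_t = 35.500000, DF = 0.879555, PV = 31.224216
  t = 3.0000: CF_t = 35.500000, DF = 0.857266, PV = 30.432960
  t = 3.5000: CF_t = 35.500000, DF = 0.835542, PV = 29.661754
  t = 4.0000: CF_t = 35.500000, DF = 0.814369, PV = 28.910092
  t = 4.5000: CF_t = 35.500000, DF = 0.793732, PV = 28.177477
  t = 5.0000: CF_t = 35.500000, DF = 0.773618, PV = 27.463428
  t = 5.5000: CF_t = 35.500000, DF = 0.754013, PV = 26.767474
  t = 6.0000: CF_t = 35.500000, DF = 0.734906, PV = 26.089156
  t = 6.5000: CF_t = 35.500000, DF = 0.716282, PV = 25.428027
  t = 7.0000: CF_t = 35.500000, DF = 0.698131, PV = 24.783652
  t = 7.5000: CF_t = 35.500000, DF = 0.680440, PV = 24.155606
  t = 8.0000: CF_t = 35.500000, DF = 0.663197, PV = 23.543476
  t = 8.5000: CF_t = 35.500000, DF = 0.646390, PV = 22.946858
  t = 9.0000: CF_t = 35.500000, DF = 0.630010, PV = 22.365358
  t = 9.5000: CF_t = 35.500000, DF = 0.614045, PV = 21.798595
  t = 10.0000: CF_t = 1035.500000, DF = 0.598484, PV = 619.730525
Price P = sum_t PV_t = 1146.707648
First compute Macaulay numerator sum_t t * PV_t:
  t * PV_t at t = 0.5000: 17.300195
  t * PV_t at t = 1.0000: 33.723577
  t * PV_t at t = 1.5000: 49.303475
  t * PV_t at t = 2.0000: 64.072092
  t * PV_t at t = 2.5000: 78.060541
  t * PV_t at t = 3.0000: 91.298879
  t * PV_t at t = 3.5000: 103.816139
  t * PV_t at t = 4.0000: 115.640366
  t * PV_t at t = 4.5000: 126.798647
  t * PV_t at t = 5.0000: 137.317140
  t * PV_t at t = 5.5000: 147.221105
  t * PV_t at t = 6.0000: 156.534934
  t * PV_t at t = 6.5000: 165.282175
  t * PV_t at t = 7.0000: 173.485564
  t * PV_t at t = 7.5000: 181.167047
  t * PV_t at t = 8.0000: 188.347807
  t * PV_t at t = 8.5000: 195.048289
  t * PV_t at t = 9.0000: 201.288224
  t * PV_t at t = 9.5000: 207.086650
  t * PV_t at t = 10.0000: 6197.305246
Macaulay duration D = 8630.098093 / 1146.707648 = 7.525979
Modified duration = D / (1 + y/m) = 7.525979 / (1 + 0.026000) = 7.335263

Answer: Modified duration = 7.3353


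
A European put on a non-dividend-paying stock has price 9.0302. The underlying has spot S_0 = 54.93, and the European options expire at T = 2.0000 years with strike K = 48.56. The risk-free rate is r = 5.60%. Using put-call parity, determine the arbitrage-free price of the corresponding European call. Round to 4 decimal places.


Answer: Call price = 20.5454

Derivation:
Put-call parity: C - P = S_0 * exp(-qT) - K * exp(-rT).
S_0 * exp(-qT) = 54.9300 * 1.00000000 = 54.93000000
K * exp(-rT) = 48.5600 * 0.89404426 = 43.41478914
C = P + S*exp(-qT) - K*exp(-rT)
C = 9.0302 + 54.93000000 - 43.41478914 = 20.5454


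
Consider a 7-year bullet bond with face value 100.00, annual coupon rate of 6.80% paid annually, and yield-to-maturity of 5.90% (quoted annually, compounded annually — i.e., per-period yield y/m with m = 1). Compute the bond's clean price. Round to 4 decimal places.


Answer: Price = 105.0420

Derivation:
Coupon per period c = face * coupon_rate / m = 6.800000
Periods per year m = 1; per-period yield y/m = 0.059000
Number of cashflows N = 7
Cashflows (t years, CF_t, discount factor 1/(1+y/m)^(m*t), PV):
  t = 1.0000: CF_t = 6.800000, DF = 0.944287, PV = 6.421152
  t = 2.0000: CF_t = 6.800000, DF = 0.891678, PV = 6.063411
  t = 3.0000: CF_t = 6.800000, DF = 0.842000, PV = 5.725600
  t = 4.0000: CF_t = 6.800000, DF = 0.795090, PV = 5.406610
  t = 5.0000: CF_t = 6.800000, DF = 0.750793, PV = 5.105392
  t = 6.0000: CF_t = 6.800000, DF = 0.708964, PV = 4.820956
  t = 7.0000: CF_t = 106.800000, DF = 0.669466, PV = 71.498928
Price P = sum_t PV_t = 105.042050


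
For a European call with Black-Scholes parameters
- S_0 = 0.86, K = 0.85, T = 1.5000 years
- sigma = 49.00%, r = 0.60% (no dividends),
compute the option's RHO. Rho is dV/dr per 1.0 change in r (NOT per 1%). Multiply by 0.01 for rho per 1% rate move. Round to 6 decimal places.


Answer: Rho = 0.499470

Derivation:
d1 = 0.3345487092; d2 = -0.2655762778
phi(d1) = 0.3772300926; exp(-qT) = 1.0000000000; exp(-rT) = 0.9910403788
N(d2) = 0.3952827786
Rho = K*T*exp(-rT)*N(d2) = 0.8500 * 1.5000 * 0.9910403788 * 0.3952827786 = 0.499470


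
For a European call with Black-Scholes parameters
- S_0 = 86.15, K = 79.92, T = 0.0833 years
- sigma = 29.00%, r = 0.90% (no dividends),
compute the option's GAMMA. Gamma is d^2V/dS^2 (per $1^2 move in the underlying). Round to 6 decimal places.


d1 = 0.9476367907; d2 = 0.8639377465
phi(d1) = 0.2546293612; exp(-qT) = 1.0000000000; exp(-rT) = 0.9992505810
Gamma = exp(-qT) * phi(d1) / (S * sigma * sqrt(T)) = 1.0000000000 * 0.2546293612 / (86.1500 * 0.2900 * 0.2886173938) = 0.035313

Answer: Gamma = 0.035313


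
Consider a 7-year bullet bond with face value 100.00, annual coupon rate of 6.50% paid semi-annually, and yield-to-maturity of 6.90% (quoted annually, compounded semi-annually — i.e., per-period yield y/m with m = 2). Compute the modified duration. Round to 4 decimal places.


Answer: Modified duration = 5.5261

Derivation:
Coupon per period c = face * coupon_rate / m = 3.250000
Periods per year m = 2; per-period yield y/m = 0.034500
Number of cashflows N = 14
Cashflows (t years, CF_t, discount factor 1/(1+y/m)^(m*t), PV):
  t = 0.5000: CF_t = 3.250000, DF = 0.966651, PV = 3.141614
  t = 1.0000: CF_t = 3.250000, DF = 0.934413, PV = 3.036843
  t = 1.5000: CF_t = 3.250000, DF = 0.903251, PV = 2.935566
  t = 2.0000: CF_t = 3.250000, DF = 0.873128, PV = 2.837667
  t = 2.5000: CF_t = 3.250000, DF = 0.844010, PV = 2.743032
  t = 3.0000: CF_t = 3.250000, DF = 0.815863, PV = 2.651553
  t = 3.5000: CF_t = 3.250000, DF = 0.788654, PV = 2.563126
  t = 4.0000: CF_t = 3.250000, DF = 0.762353, PV = 2.477647
  t = 4.5000: CF_t = 3.250000, DF = 0.736929, PV = 2.395019
  t = 5.0000: CF_t = 3.250000, DF = 0.712353, PV = 2.315146
  t = 5.5000: CF_t = 3.250000, DF = 0.688596, PV = 2.237937
  t = 6.0000: CF_t = 3.250000, DF = 0.665632, PV = 2.163303
  t = 6.5000: CF_t = 3.250000, DF = 0.643433, PV = 2.091158
  t = 7.0000: CF_t = 103.250000, DF = 0.621975, PV = 64.218940
Price P = sum_t PV_t = 97.808552
First compute Macaulay numerator sum_t t * PV_t:
  t * PV_t at t = 0.5000: 1.570807
  t * PV_t at t = 1.0000: 3.036843
  t * PV_t at t = 1.5000: 4.403349
  t * PV_t at t = 2.0000: 5.675333
  t * PV_t at t = 2.5000: 6.857580
  t * PV_t at t = 3.0000: 7.954660
  t * PV_t at t = 3.5000: 8.970940
  t * PV_t at t = 4.0000: 9.910587
  t * PV_t at t = 4.5000: 10.777584
  t * PV_t at t = 5.0000: 11.575731
  t * PV_t at t = 5.5000: 12.308655
  t * PV_t at t = 6.0000: 12.979820
  t * PV_t at t = 6.5000: 13.592529
  t * PV_t at t = 7.0000: 449.532577
Macaulay duration D = 559.146998 / 97.808552 = 5.716750
Modified duration = D / (1 + y/m) = 5.716750 / (1 + 0.034500) = 5.526099


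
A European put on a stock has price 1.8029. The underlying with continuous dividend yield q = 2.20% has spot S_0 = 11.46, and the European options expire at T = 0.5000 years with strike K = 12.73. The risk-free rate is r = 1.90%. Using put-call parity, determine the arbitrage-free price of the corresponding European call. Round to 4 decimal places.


Put-call parity: C - P = S_0 * exp(-qT) - K * exp(-rT).
S_0 * exp(-qT) = 11.4600 * 0.98906028 = 11.33463079
K * exp(-rT) = 12.7300 * 0.99054498 = 12.60963763
C = P + S*exp(-qT) - K*exp(-rT)
C = 1.8029 + 11.33463079 - 12.60963763 = 0.5279

Answer: Call price = 0.5279


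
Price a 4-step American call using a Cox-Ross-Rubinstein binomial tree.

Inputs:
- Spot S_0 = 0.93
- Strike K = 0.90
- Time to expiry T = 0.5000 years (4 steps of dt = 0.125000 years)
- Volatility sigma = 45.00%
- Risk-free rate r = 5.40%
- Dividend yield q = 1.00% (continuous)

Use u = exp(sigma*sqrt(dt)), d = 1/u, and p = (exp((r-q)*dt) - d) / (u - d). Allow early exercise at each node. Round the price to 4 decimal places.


dt = T/N = 0.125000
u = exp(sigma*sqrt(dt)) = 1.172454; d = 1/u = 0.852912
p = (exp((r-q)*dt) - d) / (u - d) = 0.477568
Discount per step: exp(-r*dt) = 0.993273
Stock lattice S(k, i) with i counting down-moves:
  k=0: S(0,0) = 0.9300
  k=1: S(1,0) = 1.0904; S(1,1) = 0.7932
  k=2: S(2,0) = 1.2784; S(2,1) = 0.9300; S(2,2) = 0.6765
  k=3: S(3,0) = 1.4989; S(3,1) = 1.0904; S(3,2) = 0.7932; S(3,3) = 0.5770
  k=4: S(4,0) = 1.7574; S(4,1) = 1.2784; S(4,2) = 0.9300; S(4,3) = 0.6765; S(4,4) = 0.4922
Terminal payoffs V(N, i) = max(S_T - K, 0):
  V(4,0) = 0.857382; V(4,1) = 0.378423; V(4,2) = 0.030000; V(4,3) = 0.000000; V(4,4) = 0.000000
Backward induction: V(k, i) = exp(-r*dt) * [p * V(k+1, i) + (1-p) * V(k+1, i+1)]; then take max(V_cont, immediate exercise) for American.
  V(3,0) = exp(-r*dt) * [p*0.857382 + (1-p)*0.378423] = 0.603074; exercise = 0.598892; V(3,0) = max -> 0.603074
  V(3,1) = exp(-r*dt) * [p*0.378423 + (1-p)*0.030000] = 0.195075; exercise = 0.190382; V(3,1) = max -> 0.195075
  V(3,2) = exp(-r*dt) * [p*0.030000 + (1-p)*0.000000] = 0.014231; exercise = 0.000000; V(3,2) = max -> 0.014231
  V(3,3) = exp(-r*dt) * [p*0.000000 + (1-p)*0.000000] = 0.000000; exercise = 0.000000; V(3,3) = max -> 0.000000
  V(2,0) = exp(-r*dt) * [p*0.603074 + (1-p)*0.195075] = 0.387299; exercise = 0.378423; V(2,0) = max -> 0.387299
  V(2,1) = exp(-r*dt) * [p*0.195075 + (1-p)*0.014231] = 0.099919; exercise = 0.030000; V(2,1) = max -> 0.099919
  V(2,2) = exp(-r*dt) * [p*0.014231 + (1-p)*0.000000] = 0.006750; exercise = 0.000000; V(2,2) = max -> 0.006750
  V(1,0) = exp(-r*dt) * [p*0.387299 + (1-p)*0.099919] = 0.235568; exercise = 0.190382; V(1,0) = max -> 0.235568
  V(1,1) = exp(-r*dt) * [p*0.099919 + (1-p)*0.006750] = 0.050900; exercise = 0.000000; V(1,1) = max -> 0.050900
  V(0,0) = exp(-r*dt) * [p*0.235568 + (1-p)*0.050900] = 0.138156; exercise = 0.030000; V(0,0) = max -> 0.138156

Answer: Price = V(0,0) = 0.1382


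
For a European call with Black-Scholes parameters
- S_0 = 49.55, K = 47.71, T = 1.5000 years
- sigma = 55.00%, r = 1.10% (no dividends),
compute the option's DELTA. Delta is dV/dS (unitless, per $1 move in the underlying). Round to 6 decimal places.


d1 = 0.4174765445; d2 = -0.2561331348
phi(d1) = 0.3656488378; exp(-qT) = 1.0000000000; exp(-rT) = 0.9836353794
N(d1) = 0.6618350614
Delta = exp(-qT) * N(d1) = 1.0000000000 * 0.6618350614 = 0.661835

Answer: Delta = 0.661835


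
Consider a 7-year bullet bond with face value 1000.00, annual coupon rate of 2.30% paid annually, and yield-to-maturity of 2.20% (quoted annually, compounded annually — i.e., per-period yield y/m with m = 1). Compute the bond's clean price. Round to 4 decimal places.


Answer: Price = 1006.4225

Derivation:
Coupon per period c = face * coupon_rate / m = 23.000000
Periods per year m = 1; per-period yield y/m = 0.022000
Number of cashflows N = 7
Cashflows (t years, CF_t, discount factor 1/(1+y/m)^(m*t), PV):
  t = 1.0000: CF_t = 23.000000, DF = 0.978474, PV = 22.504892
  t = 2.0000: CF_t = 23.000000, DF = 0.957411, PV = 22.020443
  t = 3.0000: CF_t = 23.000000, DF = 0.936801, PV = 21.546421
  t = 4.0000: CF_t = 23.000000, DF = 0.916635, PV = 21.082604
  t = 5.0000: CF_t = 23.000000, DF = 0.896903, PV = 20.628771
  t = 6.0000: CF_t = 23.000000, DF = 0.877596, PV = 20.184708
  t = 7.0000: CF_t = 1023.000000, DF = 0.858704, PV = 878.454684
Price P = sum_t PV_t = 1006.422524


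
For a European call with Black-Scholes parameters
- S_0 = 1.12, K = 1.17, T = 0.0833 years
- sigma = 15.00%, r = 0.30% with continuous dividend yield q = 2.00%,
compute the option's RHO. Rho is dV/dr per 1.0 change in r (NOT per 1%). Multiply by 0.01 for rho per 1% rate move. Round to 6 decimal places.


d1 = -1.0198978406; d2 = -1.0631904497
phi(d1) = 0.2371566618; exp(-qT) = 0.9983353870; exp(-rT) = 0.9997501312
N(d2) = 0.1438477963
Rho = K*T*exp(-rT)*N(d2) = 1.1700 * 0.0833 * 0.9997501312 * 0.1438477963 = 0.014016

Answer: Rho = 0.014016


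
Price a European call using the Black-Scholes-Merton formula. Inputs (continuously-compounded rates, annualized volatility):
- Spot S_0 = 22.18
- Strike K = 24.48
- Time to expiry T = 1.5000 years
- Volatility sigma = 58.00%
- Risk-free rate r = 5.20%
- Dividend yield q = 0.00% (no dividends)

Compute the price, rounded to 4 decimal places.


d1 = (ln(S/K) + (r - q + 0.5*sigma^2) * T) / (sigma * sqrt(T)) = 0.32608413
d2 = d1 - sigma * sqrt(T) = -0.38426789
exp(-rT) = 0.92496443; exp(-qT) = 1.00000000
C = S_0 * exp(-qT) * N(d1) - K * exp(-rT) * N(d2)
N(d1) = 0.62781965; N(d2) = 0.35038995
C = 22.1800 * 1.00000000 * 0.62781965 - 24.4800 * 0.92496443 * 0.35038995 = 5.9911

Answer: Price = 5.9911


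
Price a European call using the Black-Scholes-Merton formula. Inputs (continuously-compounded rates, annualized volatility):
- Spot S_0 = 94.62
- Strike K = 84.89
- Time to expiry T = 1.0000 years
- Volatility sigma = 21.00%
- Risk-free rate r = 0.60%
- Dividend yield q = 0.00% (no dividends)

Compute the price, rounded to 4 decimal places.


Answer: Price = 13.6839

Derivation:
d1 = (ln(S/K) + (r - q + 0.5*sigma^2) * T) / (sigma * sqrt(T)) = 0.65029795
d2 = d1 - sigma * sqrt(T) = 0.44029795
exp(-rT) = 0.99401796; exp(-qT) = 1.00000000
C = S_0 * exp(-qT) * N(d1) - K * exp(-rT) * N(d2)
N(d1) = 0.74225011; N(d2) = 0.67013934
C = 94.6200 * 1.00000000 * 0.74225011 - 84.8900 * 0.99401796 * 0.67013934 = 13.6839


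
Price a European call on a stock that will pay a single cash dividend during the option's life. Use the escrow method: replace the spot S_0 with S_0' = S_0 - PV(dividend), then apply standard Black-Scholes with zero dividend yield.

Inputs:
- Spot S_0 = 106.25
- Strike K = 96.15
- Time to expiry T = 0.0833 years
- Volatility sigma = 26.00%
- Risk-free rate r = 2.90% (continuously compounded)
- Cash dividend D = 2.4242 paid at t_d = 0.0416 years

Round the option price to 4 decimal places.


Answer: Price = 8.4705

Derivation:
PV(D) = D * exp(-r * t_d) = 2.4242 * 0.99879433 = 2.42127721
S_0' = S_0 - PV(D) = 106.2500 - 2.42127721 = 103.82872279
d1 = (ln(S_0'/K) + (r + sigma^2/2)*T) / (sigma*sqrt(T)) = 1.09360131
d2 = d1 - sigma*sqrt(T) = 1.01856078
exp(-rT) = 0.99758722
N(d1) = 0.86293506; N(d2) = 0.84579423
C = S_0' * N(d1) - K * exp(-rT) * N(d2) = 103.82872279 * 0.86293506 - 96.1500 * 0.99758722 * 0.84579423 = 8.4705


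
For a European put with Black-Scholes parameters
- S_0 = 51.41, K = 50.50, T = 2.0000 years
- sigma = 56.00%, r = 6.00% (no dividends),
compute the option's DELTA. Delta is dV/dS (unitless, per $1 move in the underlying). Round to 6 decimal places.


Answer: Delta = -0.284321

Derivation:
d1 = 0.5700535389; d2 = -0.2219060560
phi(d1) = 0.3391139638; exp(-qT) = 1.0000000000; exp(-rT) = 0.8869204367
N(-d1) = 0.2843206930
Delta = -exp(-qT) * N(-d1) = -1.0000000000 * 0.2843206930 = -0.284321


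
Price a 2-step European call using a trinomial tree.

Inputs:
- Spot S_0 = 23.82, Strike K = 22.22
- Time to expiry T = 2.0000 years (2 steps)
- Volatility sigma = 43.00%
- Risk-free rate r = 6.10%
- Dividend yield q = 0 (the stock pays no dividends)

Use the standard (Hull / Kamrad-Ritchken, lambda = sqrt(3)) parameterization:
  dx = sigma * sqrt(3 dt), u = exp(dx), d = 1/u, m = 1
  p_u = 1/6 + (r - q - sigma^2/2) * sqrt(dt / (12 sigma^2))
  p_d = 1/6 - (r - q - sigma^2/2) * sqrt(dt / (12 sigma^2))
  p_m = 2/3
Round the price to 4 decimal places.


dt = T/N = 1.000000; dx = sigma*sqrt(3*dt) = 0.744782
u = exp(dx) = 2.105982; d = 1/u = 0.474838
p_u = 0.145553, p_m = 0.666667, p_d = 0.187780
Discount per step: exp(-r*dt) = 0.940823
Stock lattice S(k, j) with j the centered position index:
  k=0: S(0,+0) = 23.8200
  k=1: S(1,-1) = 11.3106; S(1,+0) = 23.8200; S(1,+1) = 50.1645
  k=2: S(2,-2) = 5.3707; S(2,-1) = 11.3106; S(2,+0) = 23.8200; S(2,+1) = 50.1645; S(2,+2) = 105.6455
Terminal payoffs V(N, j) = max(S_T - K, 0):
  V(2,-2) = 0.000000; V(2,-1) = 0.000000; V(2,+0) = 1.600000; V(2,+1) = 27.944490; V(2,+2) = 83.425511
Backward induction: V(k, j) = exp(-r*dt) * [p_u * V(k+1, j+1) + p_m * V(k+1, j) + p_d * V(k+1, j-1)]
  V(1,-1) = exp(-r*dt) * [p_u*1.600000 + p_m*0.000000 + p_d*0.000000] = 0.219104
  V(1,+0) = exp(-r*dt) * [p_u*27.944490 + p_m*1.600000 + p_d*0.000000] = 4.830256
  V(1,+1) = exp(-r*dt) * [p_u*83.425511 + p_m*27.944490 + p_d*1.600000] = 29.234154
  V(0,+0) = exp(-r*dt) * [p_u*29.234154 + p_m*4.830256 + p_d*0.219104] = 7.071637

Answer: Price = V(0,0) = 7.0716


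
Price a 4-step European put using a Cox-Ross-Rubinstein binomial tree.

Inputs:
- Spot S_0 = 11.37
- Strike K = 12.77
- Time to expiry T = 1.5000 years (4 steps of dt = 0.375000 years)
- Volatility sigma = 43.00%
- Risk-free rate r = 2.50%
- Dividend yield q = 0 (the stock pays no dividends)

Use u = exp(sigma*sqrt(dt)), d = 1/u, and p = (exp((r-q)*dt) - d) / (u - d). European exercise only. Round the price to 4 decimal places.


Answer: Price = V(0,0) = 2.9940

Derivation:
dt = T/N = 0.375000
u = exp(sigma*sqrt(dt)) = 1.301243; d = 1/u = 0.768496
p = (exp((r-q)*dt) - d) / (u - d) = 0.452228
Discount per step: exp(-r*dt) = 0.990669
Stock lattice S(k, i) with i counting down-moves:
  k=0: S(0,0) = 11.3700
  k=1: S(1,0) = 14.7951; S(1,1) = 8.7378
  k=2: S(2,0) = 19.2521; S(2,1) = 11.3700; S(2,2) = 6.7150
  k=3: S(3,0) = 25.0516; S(3,1) = 14.7951; S(3,2) = 8.7378; S(3,3) = 5.1604
  k=4: S(4,0) = 32.5983; S(4,1) = 19.2521; S(4,2) = 11.3700; S(4,3) = 6.7150; S(4,4) = 3.9658
Terminal payoffs V(N, i) = max(K - S_T, 0):
  V(4,0) = 0.000000; V(4,1) = 0.000000; V(4,2) = 1.400000; V(4,3) = 6.055039; V(4,4) = 8.804239
Backward induction: V(k, i) = exp(-r*dt) * [p * V(k+1, i) + (1-p) * V(k+1, i+1)].
  V(3,0) = exp(-r*dt) * [p*0.000000 + (1-p)*0.000000] = 0.000000
  V(3,1) = exp(-r*dt) * [p*0.000000 + (1-p)*1.400000] = 0.759725
  V(3,2) = exp(-r*dt) * [p*1.400000 + (1-p)*6.055039] = 3.913043
  V(3,3) = exp(-r*dt) * [p*6.055039 + (1-p)*8.804239] = 7.490421
  V(2,0) = exp(-r*dt) * [p*0.000000 + (1-p)*0.759725] = 0.412273
  V(2,1) = exp(-r*dt) * [p*0.759725 + (1-p)*3.913043] = 2.463818
  V(2,2) = exp(-r*dt) * [p*3.913043 + (1-p)*7.490421] = 5.817832
  V(1,0) = exp(-r*dt) * [p*0.412273 + (1-p)*2.463818] = 1.521719
  V(1,1) = exp(-r*dt) * [p*2.463818 + (1-p)*5.817832] = 4.260919
  V(0,0) = exp(-r*dt) * [p*1.521719 + (1-p)*4.260919] = 2.993976


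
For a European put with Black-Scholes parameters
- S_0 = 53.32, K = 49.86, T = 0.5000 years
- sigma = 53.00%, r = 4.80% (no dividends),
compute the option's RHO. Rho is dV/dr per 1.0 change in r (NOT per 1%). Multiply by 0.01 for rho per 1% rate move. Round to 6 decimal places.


d1 = 0.4304476967; d2 = 0.0556811027
phi(d1) = 0.3636435523; exp(-qT) = 1.0000000000; exp(-rT) = 0.9762857098
N(-d2) = 0.4777979270
Rho = -K*T*exp(-rT)*N(-d2) = -49.8600 * 0.5000 * 0.9762857098 * 0.4777979270 = -11.629029

Answer: Rho = -11.629029


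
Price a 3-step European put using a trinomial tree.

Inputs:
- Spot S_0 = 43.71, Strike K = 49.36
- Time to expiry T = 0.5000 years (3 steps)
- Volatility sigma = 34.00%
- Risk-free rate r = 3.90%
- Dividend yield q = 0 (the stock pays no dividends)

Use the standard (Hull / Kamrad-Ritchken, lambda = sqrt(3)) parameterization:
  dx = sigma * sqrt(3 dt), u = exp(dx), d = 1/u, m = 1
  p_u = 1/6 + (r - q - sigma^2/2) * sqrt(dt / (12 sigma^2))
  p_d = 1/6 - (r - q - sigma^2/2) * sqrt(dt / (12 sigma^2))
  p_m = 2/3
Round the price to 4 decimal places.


dt = T/N = 0.166667; dx = sigma*sqrt(3*dt) = 0.240416
u = exp(dx) = 1.271778; d = 1/u = 0.786300
p_u = 0.160150, p_m = 0.666667, p_d = 0.173183
Discount per step: exp(-r*dt) = 0.993521
Stock lattice S(k, j) with j the centered position index:
  k=0: S(0,+0) = 43.7100
  k=1: S(1,-1) = 34.3692; S(1,+0) = 43.7100; S(1,+1) = 55.5894
  k=2: S(2,-2) = 27.0245; S(2,-1) = 34.3692; S(2,+0) = 43.7100; S(2,+1) = 55.5894; S(2,+2) = 70.6975
  k=3: S(3,-3) = 21.2494; S(3,-2) = 27.0245; S(3,-1) = 34.3692; S(3,+0) = 43.7100; S(3,+1) = 55.5894; S(3,+2) = 70.6975; S(3,+3) = 89.9115
Terminal payoffs V(N, j) = max(K - S_T, 0):
  V(3,-3) = 28.110614; V(3,-2) = 22.335488; V(3,-1) = 14.990807; V(3,+0) = 5.650000; V(3,+1) = 0.000000; V(3,+2) = 0.000000; V(3,+3) = 0.000000
Backward induction: V(k, j) = exp(-r*dt) * [p_u * V(k+1, j+1) + p_m * V(k+1, j) + p_d * V(k+1, j-1)]
  V(2,-2) = exp(-r*dt) * [p_u*14.990807 + p_m*22.335488 + p_d*28.110614] = 22.015822
  V(2,-1) = exp(-r*dt) * [p_u*5.650000 + p_m*14.990807 + p_d*22.335488] = 14.671177
  V(2,+0) = exp(-r*dt) * [p_u*0.000000 + p_m*5.650000 + p_d*14.990807] = 6.321598
  V(2,+1) = exp(-r*dt) * [p_u*0.000000 + p_m*0.000000 + p_d*5.650000] = 0.972145
  V(2,+2) = exp(-r*dt) * [p_u*0.000000 + p_m*0.000000 + p_d*0.000000] = 0.000000
  V(1,-1) = exp(-r*dt) * [p_u*6.321598 + p_m*14.671177 + p_d*22.015822] = 14.511328
  V(1,+0) = exp(-r*dt) * [p_u*0.972145 + p_m*6.321598 + p_d*14.671177] = 6.866113
  V(1,+1) = exp(-r*dt) * [p_u*0.000000 + p_m*0.972145 + p_d*6.321598] = 1.731599
  V(0,+0) = exp(-r*dt) * [p_u*1.731599 + p_m*6.866113 + p_d*14.511328] = 7.320106

Answer: Price = V(0,0) = 7.3201
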